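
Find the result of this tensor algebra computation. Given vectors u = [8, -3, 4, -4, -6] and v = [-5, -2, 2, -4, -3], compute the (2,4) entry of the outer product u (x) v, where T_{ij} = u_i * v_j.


The outer product entry T_{ij} = u_i * v_j.
We need i=2, j=4.
u_2 = -3, v_4 = -4
T_{2,4} = -3 * -4 = 12

12


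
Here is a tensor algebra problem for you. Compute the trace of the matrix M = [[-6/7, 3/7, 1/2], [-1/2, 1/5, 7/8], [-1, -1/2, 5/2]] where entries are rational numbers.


The trace is the sum of diagonal entries.
Diagonal: M[1,1] = -6/7, M[2,2] = 1/5, M[3,3] = 5/2
Tr(M) = -6/7 + 1/5 + 5/2
Computing step by step:
After adding M[1,1]: -6/7
After adding M[2,2]: -23/35
After adding M[3,3]: 129/70
Tr(M) = 129/70

129/70


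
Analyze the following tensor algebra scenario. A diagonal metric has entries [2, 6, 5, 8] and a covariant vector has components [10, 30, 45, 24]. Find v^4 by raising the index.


To raise an index with a diagonal metric: v^i = v_i / g_{ii}.
For index 4: v_4 = 24, g_{44} = 8
v^4 = 24 / 8 = 3

3


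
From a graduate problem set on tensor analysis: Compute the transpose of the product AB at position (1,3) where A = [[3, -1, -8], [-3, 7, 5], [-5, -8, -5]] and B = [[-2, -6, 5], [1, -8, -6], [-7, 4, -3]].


(AB)^T_{ij} = (AB)_{ji} = sum_k A_{jk} B_{ki}.
For i=1, j=3 we need (AB)_{31}:
A_{31} * B_{11} = -5 * -2 = 10
A_{32} * B_{21} = -8 * 1 = -8
A_{33} * B_{31} = -5 * -7 = 35
Sum = 10 + -8 + 35 = 37

37


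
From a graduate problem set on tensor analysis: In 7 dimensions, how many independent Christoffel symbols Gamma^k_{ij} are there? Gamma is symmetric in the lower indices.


Christoffel symbols Gamma^k_{ij} are symmetric in i,j, so there are d * d(d+1)/2 independent symbols.
d = 7
d(d+1)/2 = 7 * 8 / 2 = 28
Total = 7 * 28 = 196

196


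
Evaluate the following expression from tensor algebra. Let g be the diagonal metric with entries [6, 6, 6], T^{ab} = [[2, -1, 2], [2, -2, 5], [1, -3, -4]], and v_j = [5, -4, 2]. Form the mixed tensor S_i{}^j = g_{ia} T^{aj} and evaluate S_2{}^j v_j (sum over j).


Step 1: lower the first index. For a diagonal metric, g_{ia} T^{aj} = g_{ii} T^{ij} (no sum on i).
g_{22} = 6
S_2{}^1 = 6 * T^{21} = 6 * 2 = 12
S_2{}^2 = 6 * T^{22} = 6 * -2 = -12
S_2{}^3 = 6 * T^{23} = 6 * 5 = 30
Step 2: contract S_2{}^j with v_j.
S_2{}^1 * v_1 = 12 * 5 = 60
S_2{}^2 * v_2 = -12 * -4 = 48
S_2{}^3 * v_3 = 30 * 2 = 60
Result = 60 + 48 + 60 = 168

168


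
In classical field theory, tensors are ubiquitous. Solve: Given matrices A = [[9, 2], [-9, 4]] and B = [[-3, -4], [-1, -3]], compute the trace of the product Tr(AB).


Tr(AB) = sum_i (AB)_{ii} where (AB)_{ii} = sum_k A_{ik} B_{ki}.
(AB)_{11} = 9*-3 + 2*-1 = -29
(AB)_{22} = -9*-4 + 4*-3 = 24
Tr(AB) = -29 + 24 = -5

-5


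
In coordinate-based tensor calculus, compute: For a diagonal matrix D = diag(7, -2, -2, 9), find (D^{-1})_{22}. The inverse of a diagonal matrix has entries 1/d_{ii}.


For a diagonal matrix, the inverse has entries (D^{-1})_{ii} = 1/d_{ii}.
The diagonal entries are: d_{11} = 7, d_{22} = -2, d_{33} = -2, d_{44} = 9
We need (D^{-1})_{22} = 1/d_{22} = 1/-2 = -1/2

-1/2


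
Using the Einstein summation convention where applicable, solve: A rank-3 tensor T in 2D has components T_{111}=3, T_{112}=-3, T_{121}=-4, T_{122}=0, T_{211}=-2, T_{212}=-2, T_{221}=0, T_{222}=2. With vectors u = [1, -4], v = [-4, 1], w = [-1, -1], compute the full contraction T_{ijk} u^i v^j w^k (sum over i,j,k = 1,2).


S = sum over i,j,k of T_{ijk} u_i v_j w_k. Expanding all 8 terms:
T_{111}*u_1*v_1*w_1 = 3*1*-4*-1 = 12  (running total: 12)
T_{112}*u_1*v_1*w_2 = -3*1*-4*-1 = -12  (running total: 0)
T_{121}*u_1*v_2*w_1 = -4*1*1*-1 = 4  (running total: 4)
T_{122}*u_1*v_2*w_2 = 0*1*1*-1 = 0  (running total: 4)
T_{211}*u_2*v_1*w_1 = -2*-4*-4*-1 = 32  (running total: 36)
T_{212}*u_2*v_1*w_2 = -2*-4*-4*-1 = 32  (running total: 68)
T_{221}*u_2*v_2*w_1 = 0*-4*1*-1 = 0  (running total: 68)
T_{222}*u_2*v_2*w_2 = 2*-4*1*-1 = 8  (running total: 76)
S = 76

76


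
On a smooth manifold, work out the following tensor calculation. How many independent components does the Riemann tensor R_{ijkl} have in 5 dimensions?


The Riemann tensor in d dimensions has d^2(d^2 - 1)/12 independent components.
d = 5, so d^2 = 25
d^2 - 1 = 24
d^2(d^2 - 1) = 25 * 24 = 600
Divide by 12: 600 / 12 = 50

50


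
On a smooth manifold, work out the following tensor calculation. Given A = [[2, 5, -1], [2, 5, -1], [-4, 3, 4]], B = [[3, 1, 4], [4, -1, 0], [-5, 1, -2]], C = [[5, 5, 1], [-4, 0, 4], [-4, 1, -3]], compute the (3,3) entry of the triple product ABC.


(ABC)_{33} = sum_m (AB)_{3m} C_{m3}. First compute row 3 of AB.
(AB)_{31} = -4*3 + 3*4 + 4*-5 = -20
(AB)_{32} = -4*1 + 3*-1 + 4*1 = -3
(AB)_{33} = -4*4 + 3*0 + 4*-2 = -24
Now contract with column 3 of C:
(AB)_{31} * C_{13} = -20 * 1 = -20
(AB)_{32} * C_{23} = -3 * 4 = -12
(AB)_{33} * C_{33} = -24 * -3 = 72
(ABC)_{33} = -20 + -12 + 72 = 40

40


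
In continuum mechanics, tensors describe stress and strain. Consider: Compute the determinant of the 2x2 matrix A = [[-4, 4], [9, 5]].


For a 2x2 matrix [[a, b], [c, d]], det = a*d - b*c.
a = -4, b = 4, c = 9, d = 5
a*d = -4 * 5 = -20
b*c = 4 * 9 = 36
det = -20 - 36 = -56

-56


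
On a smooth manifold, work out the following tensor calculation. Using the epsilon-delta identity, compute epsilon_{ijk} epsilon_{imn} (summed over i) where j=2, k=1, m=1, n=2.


Using the identity: epsilon_{ijk} epsilon_{imn} = delta_{jm} delta_{kn} - delta_{jn} delta_{km}.
delta_{21} = 0
delta_{12} = 0
delta_{22} = 1
delta_{11} = 1
Result = 0 * 0 - 1 * 1 = 0 - 1 = -1

-1


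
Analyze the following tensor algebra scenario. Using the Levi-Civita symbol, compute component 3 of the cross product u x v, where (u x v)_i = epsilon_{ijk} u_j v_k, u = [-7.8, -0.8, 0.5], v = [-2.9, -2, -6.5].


(u x v)_3 = sum_{j,k} epsilon_{3jk} u_j v_k. Only permutations of (1,2,3) contribute; the two non-zero terms are:
eps_{312} u_1 v_2 = 1 * -7.8 * -2 = 15.6
eps_{321} u_2 v_1 = -1 * -0.8 * -2.9 = -2.32
(u x v)_3 = 13.28

13.28


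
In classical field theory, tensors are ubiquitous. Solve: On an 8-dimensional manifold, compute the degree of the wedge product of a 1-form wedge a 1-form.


The degree of a wedge product is the sum of the degrees of the individual forms.
Degrees: 1, 1
Total degree = 1 + 1 = 2

2


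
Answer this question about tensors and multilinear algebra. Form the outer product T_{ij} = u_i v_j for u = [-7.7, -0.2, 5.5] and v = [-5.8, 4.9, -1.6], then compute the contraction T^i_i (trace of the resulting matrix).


The outer product gives T_{ij} = u_i v_j.
The trace (contraction) is Tr(T) = sum_i T_{ii} = sum_i u_i v_i.
Diagonal entries:
T_{11} = u_1 * v_1 = -7.7 * -5.8 = 44.66
T_{22} = u_2 * v_2 = -0.2 * 4.9 = -0.98
T_{33} = u_3 * v_3 = 5.5 * -1.6 = -8.8
Tr(T) = 44.66 + -0.98 + -8.8 = 34.88

34.88


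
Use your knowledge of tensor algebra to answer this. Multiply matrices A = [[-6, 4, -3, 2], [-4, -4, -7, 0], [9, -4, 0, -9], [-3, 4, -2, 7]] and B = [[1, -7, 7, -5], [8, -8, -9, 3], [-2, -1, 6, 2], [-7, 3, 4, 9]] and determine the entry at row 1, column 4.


(AB)_{ij} = sum_k A_{ik} B_{kj}.
For i=1, j=4:
A_{11} * B_{14} = -6 * -5 = 30
A_{12} * B_{24} = 4 * 3 = 12
A_{13} * B_{34} = -3 * 2 = -6
A_{14} * B_{44} = 2 * 9 = 18
Sum = 30 + 12 + -6 + 18 = 54

54


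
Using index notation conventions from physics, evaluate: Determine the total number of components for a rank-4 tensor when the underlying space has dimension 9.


The number of components of a rank-r tensor in d dimensions is d^r.
Here d = 9 and r = 4.
9^4 = 6561

6561


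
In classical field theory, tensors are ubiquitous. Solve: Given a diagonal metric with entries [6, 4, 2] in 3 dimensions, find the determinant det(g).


For a diagonal metric, the determinant is the product of diagonal entries.
Diagonal entries: 6, 4, 2
det(g) = 6 * 4 * 2 = 48

48


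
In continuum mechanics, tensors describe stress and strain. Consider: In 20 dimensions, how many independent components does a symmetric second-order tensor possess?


A symmetric rank-2 tensor in d dimensions has d(d+1)/2 independent components.
d = 20
d(d+1)/2 = 20 * 21 / 2 = 420 / 2 = 210

210


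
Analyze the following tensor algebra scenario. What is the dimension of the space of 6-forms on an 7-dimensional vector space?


The dimension of the space of p-forms on an n-dimensional space is C(n, p).
n = 7, p = 6
C(7, 6) = 7! / (6! * 1!) = 7

7


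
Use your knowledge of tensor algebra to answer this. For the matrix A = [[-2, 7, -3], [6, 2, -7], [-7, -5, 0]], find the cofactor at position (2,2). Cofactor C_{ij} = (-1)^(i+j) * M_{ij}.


To find cofactor C_{22}, delete row 2 and column 2.
The resulting 2x2 submatrix is: [[-2, -3], [-7, 0]]
Minor M_{22} = -2*0 - -3*-7
  = 0 - 21 = -21
Sign = (-1)^(2+2) = (-1)^4 = 1
Cofactor C_{22} = 1 * -21 = -21

-21


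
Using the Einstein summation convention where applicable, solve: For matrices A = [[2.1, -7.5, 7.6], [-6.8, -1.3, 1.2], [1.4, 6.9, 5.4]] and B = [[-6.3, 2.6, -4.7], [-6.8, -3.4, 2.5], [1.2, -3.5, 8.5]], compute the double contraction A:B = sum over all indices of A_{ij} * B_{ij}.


A:B = sum over all i,j of A_{ij} * B_{ij}.
Row 1: 2.1*-6.3=-13.23, -7.5*2.6=-19.5, 7.6*-4.7=-35.72 => row sum = -68.45
Row 2: -6.8*-6.8=46.24, -1.3*-3.4=4.42, 1.2*2.5=3 => row sum = 53.66
Row 3: 1.4*1.2=1.68, 6.9*-3.5=-24.15, 5.4*8.5=45.9 => row sum = 23.43
Total = -68.45 + 53.66 + 23.43 = 8.64

8.64


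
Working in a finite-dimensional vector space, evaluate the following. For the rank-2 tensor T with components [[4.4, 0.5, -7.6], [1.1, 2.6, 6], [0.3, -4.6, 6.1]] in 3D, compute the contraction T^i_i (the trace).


The contraction (trace) of a rank-2 tensor is the sum of its diagonal elements.
Diagonal entries: A[1,1] = 4.4, A[2,2] = 2.6, A[3,3] = 6.1
Tr(A) = 4.4 + 2.6 + 6.1 = 13.1

13.1


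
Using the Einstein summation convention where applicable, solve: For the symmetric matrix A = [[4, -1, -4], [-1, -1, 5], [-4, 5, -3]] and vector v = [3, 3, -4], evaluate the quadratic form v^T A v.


First compute Av:
(Av)_1 = 4*3 + -1*3 + -4*-4 = 25
(Av)_2 = -1*3 + -1*3 + 5*-4 = -26
(Av)_3 = -4*3 + 5*3 + -3*-4 = 15
Av = [25, -26, 15]
Then v^T (Av) = 3*25 + 3*-26 + -4*15
= 75 + -78 + -60 = -63

-63


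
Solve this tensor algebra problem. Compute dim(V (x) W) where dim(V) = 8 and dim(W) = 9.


The dimension of a tensor product is the product of dimensions.
dim(V) = 8, dim(W) = 9
dim(V (x) W) = 8 * 9 = 72

72


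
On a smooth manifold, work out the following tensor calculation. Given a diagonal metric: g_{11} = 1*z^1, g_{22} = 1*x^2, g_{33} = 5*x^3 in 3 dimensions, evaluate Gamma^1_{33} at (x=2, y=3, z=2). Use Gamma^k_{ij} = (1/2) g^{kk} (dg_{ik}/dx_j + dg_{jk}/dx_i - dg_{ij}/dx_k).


For a diagonal metric, Gamma^k_{ij} = (1/2) g^{kk} (dg_{ik}/dx_j + dg_{jk}/dx_i - dg_{ij}/dx_k).
The metric is diagonal, so g_{ab} = 0 for a != b.
At the given point: g_{11} = 2, g_{22} = 4, g_{33} = 40
g^{11} = 1/2
dg_{31}/dx_3 = 0 (off-diagonal)
dg_{31}/dx_3 = 0 (off-diagonal)
dg_{33}/dx_1 = dg_{33}/dx_1 = 60
Numerator = 0 + 0 - 60 = -60
Gamma^1_{33} = -60 / (2 * 2) = -15

-15


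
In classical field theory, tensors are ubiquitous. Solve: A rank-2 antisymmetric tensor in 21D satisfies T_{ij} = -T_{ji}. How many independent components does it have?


An antisymmetric rank-2 tensor satisfies A_{ij} = -A_{ji}, so diagonal entries are zero.
The independent components are the upper-triangular entries: C(n, 2) = n(n-1)/2.
n = 21
C(21, 2) = 21 * 20 / 2 = 420 / 2 = 210

210


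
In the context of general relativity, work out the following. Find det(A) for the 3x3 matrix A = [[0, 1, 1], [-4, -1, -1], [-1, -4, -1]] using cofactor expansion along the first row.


Expanding along the first row, det(A) = a11*M_11 - a12*M_12 + a13*M_13, where M_1j is the (1,j) minor.
Minor M_11 = -1*-1 - -1*-4 = -3
Minor M_12 = -4*-1 - -1*-1 = 3
Minor M_13 = -4*-4 - -1*-1 = 15
det = 0*(-3) - 1*(3) + 1*(15)
    = 0 - 3 + 15
    = 12

12


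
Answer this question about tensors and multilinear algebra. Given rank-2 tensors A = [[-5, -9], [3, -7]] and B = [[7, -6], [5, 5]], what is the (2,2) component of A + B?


Tensor addition is component-wise: (A + B)_{ij} = A_{ij} + B_{ij}.
A_{22} = -7
B_{22} = 5
(A + B)_{22} = -7 + 5 = -2

-2


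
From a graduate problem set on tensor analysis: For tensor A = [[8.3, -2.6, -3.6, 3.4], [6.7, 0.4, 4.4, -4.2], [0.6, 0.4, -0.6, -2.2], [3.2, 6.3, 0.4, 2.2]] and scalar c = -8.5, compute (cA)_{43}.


Scalar multiplication: (cA)_{ij} = c * A_{ij}.
c = -8.5
A_{43} = 0.4
(cA)_{43} = -8.5 * 0.4 = -3.4

-3.4


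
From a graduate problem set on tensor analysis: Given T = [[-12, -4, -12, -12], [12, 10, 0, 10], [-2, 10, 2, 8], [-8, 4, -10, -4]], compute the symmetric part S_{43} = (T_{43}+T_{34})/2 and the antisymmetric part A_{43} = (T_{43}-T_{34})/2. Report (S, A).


T_{43} = -10
T_{34} = 8
S_{43} = (-10 + 8)/2 = -2/2 = -1
A_{43} = (-10 - 8)/2 = -18/2 = -9
Check: S + A = -1 + -9 = -10 = T_{43}.

(-1, -9)


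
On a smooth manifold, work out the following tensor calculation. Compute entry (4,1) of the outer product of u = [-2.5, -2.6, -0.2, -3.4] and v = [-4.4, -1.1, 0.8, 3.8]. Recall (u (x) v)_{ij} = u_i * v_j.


The outer product entry T_{ij} = u_i * v_j.
We need i=4, j=1.
u_4 = -3.4, v_1 = -4.4
T_{4,1} = -3.4 * -4.4 = 14.96

14.96


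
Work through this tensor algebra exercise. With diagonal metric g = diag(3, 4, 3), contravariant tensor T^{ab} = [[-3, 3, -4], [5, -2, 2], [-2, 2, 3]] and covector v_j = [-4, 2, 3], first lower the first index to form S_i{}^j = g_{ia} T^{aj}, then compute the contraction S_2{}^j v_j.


Step 1: lower the first index. For a diagonal metric, g_{ia} T^{aj} = g_{ii} T^{ij} (no sum on i).
g_{22} = 4
S_2{}^1 = 4 * T^{21} = 4 * 5 = 20
S_2{}^2 = 4 * T^{22} = 4 * -2 = -8
S_2{}^3 = 4 * T^{23} = 4 * 2 = 8
Step 2: contract S_2{}^j with v_j.
S_2{}^1 * v_1 = 20 * -4 = -80
S_2{}^2 * v_2 = -8 * 2 = -16
S_2{}^3 * v_3 = 8 * 3 = 24
Result = -80 + -16 + 24 = -72

-72


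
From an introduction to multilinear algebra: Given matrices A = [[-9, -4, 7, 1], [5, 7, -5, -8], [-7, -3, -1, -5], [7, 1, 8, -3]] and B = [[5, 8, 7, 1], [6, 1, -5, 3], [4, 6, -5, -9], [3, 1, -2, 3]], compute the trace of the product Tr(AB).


Tr(AB) = sum_i (AB)_{ii} where (AB)_{ii} = sum_k A_{ik} B_{ki}.
(AB)_{11} = -9*5 + -4*6 + 7*4 + 1*3 = -38
(AB)_{22} = 5*8 + 7*1 + -5*6 + -8*1 = 9
(AB)_{33} = -7*7 + -3*-5 + -1*-5 + -5*-2 = -19
(AB)_{44} = 7*1 + 1*3 + 8*-9 + -3*3 = -71
Tr(AB) = -38 + 9 + -19 + -71 = -119

-119


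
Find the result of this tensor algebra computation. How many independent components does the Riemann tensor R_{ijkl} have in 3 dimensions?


The Riemann tensor in d dimensions has d^2(d^2 - 1)/12 independent components.
d = 3, so d^2 = 9
d^2 - 1 = 8
d^2(d^2 - 1) = 9 * 8 = 72
Divide by 12: 72 / 12 = 6

6


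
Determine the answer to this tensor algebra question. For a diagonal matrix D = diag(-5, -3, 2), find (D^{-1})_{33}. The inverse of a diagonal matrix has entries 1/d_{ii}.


For a diagonal matrix, the inverse has entries (D^{-1})_{ii} = 1/d_{ii}.
The diagonal entries are: d_{11} = -5, d_{22} = -3, d_{33} = 2
We need (D^{-1})_{33} = 1/d_{33} = 1/2 = 1/2

1/2


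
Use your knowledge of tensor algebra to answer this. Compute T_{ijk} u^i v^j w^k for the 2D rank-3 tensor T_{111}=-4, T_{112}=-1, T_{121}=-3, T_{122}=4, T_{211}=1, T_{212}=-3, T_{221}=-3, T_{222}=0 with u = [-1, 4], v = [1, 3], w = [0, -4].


S = sum over i,j,k of T_{ijk} u_i v_j w_k. Expanding all 8 terms:
T_{111}*u_1*v_1*w_1 = -4*-1*1*0 = 0  (running total: 0)
T_{112}*u_1*v_1*w_2 = -1*-1*1*-4 = -4  (running total: -4)
T_{121}*u_1*v_2*w_1 = -3*-1*3*0 = 0  (running total: -4)
T_{122}*u_1*v_2*w_2 = 4*-1*3*-4 = 48  (running total: 44)
T_{211}*u_2*v_1*w_1 = 1*4*1*0 = 0  (running total: 44)
T_{212}*u_2*v_1*w_2 = -3*4*1*-4 = 48  (running total: 92)
T_{221}*u_2*v_2*w_1 = -3*4*3*0 = 0  (running total: 92)
T_{222}*u_2*v_2*w_2 = 0*4*3*-4 = 0  (running total: 92)
S = 92

92


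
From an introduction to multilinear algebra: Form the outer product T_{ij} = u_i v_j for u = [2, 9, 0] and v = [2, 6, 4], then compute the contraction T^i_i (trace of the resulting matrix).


The outer product gives T_{ij} = u_i v_j.
The trace (contraction) is Tr(T) = sum_i T_{ii} = sum_i u_i v_i.
Diagonal entries:
T_{11} = u_1 * v_1 = 2 * 2 = 4
T_{22} = u_2 * v_2 = 9 * 6 = 54
T_{33} = u_3 * v_3 = 0 * 4 = 0
Tr(T) = 4 + 54 + 0 = 58

58


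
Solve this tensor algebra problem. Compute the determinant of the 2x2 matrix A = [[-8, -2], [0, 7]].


For a 2x2 matrix [[a, b], [c, d]], det = a*d - b*c.
a = -8, b = -2, c = 0, d = 7
a*d = -8 * 7 = -56
b*c = -2 * 0 = 0
det = -56 - 0 = -56

-56


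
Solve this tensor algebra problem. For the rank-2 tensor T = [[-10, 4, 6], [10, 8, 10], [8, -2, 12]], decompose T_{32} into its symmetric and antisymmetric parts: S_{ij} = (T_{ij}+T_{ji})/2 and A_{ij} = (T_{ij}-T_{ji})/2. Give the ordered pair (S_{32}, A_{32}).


T_{32} = -2
T_{23} = 10
S_{32} = (-2 + 10)/2 = 8/2 = 4
A_{32} = (-2 - 10)/2 = -12/2 = -6
Check: S + A = 4 + -6 = -2 = T_{32}.

(4, -6)


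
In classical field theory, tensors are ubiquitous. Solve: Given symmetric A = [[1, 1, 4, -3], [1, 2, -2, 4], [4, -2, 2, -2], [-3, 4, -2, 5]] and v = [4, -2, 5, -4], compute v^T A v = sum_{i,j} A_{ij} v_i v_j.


First compute Av:
(Av)_1 = 1*4 + 1*-2 + 4*5 + -3*-4 = 34
(Av)_2 = 1*4 + 2*-2 + -2*5 + 4*-4 = -26
(Av)_3 = 4*4 + -2*-2 + 2*5 + -2*-4 = 38
(Av)_4 = -3*4 + 4*-2 + -2*5 + 5*-4 = -50
Av = [34, -26, 38, -50]
Then v^T (Av) = 4*34 + -2*-26 + 5*38 + -4*-50
= 136 + 52 + 190 + 200 = 578

578


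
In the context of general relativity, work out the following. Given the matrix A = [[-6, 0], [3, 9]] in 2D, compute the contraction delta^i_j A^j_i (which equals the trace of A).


The contraction (trace) of a rank-2 tensor is the sum of its diagonal elements.
Diagonal entries: A[1,1] = -6, A[2,2] = 9
Tr(A) = -6 + 9 = 3

3


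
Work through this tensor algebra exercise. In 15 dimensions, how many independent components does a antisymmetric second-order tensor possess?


A antisymmetric rank-2 tensor in d dimensions has d(d-1)/2 independent components.
d = 15
d(d-1)/2 = 15 * 14 / 2 = 210 / 2 = 105

105


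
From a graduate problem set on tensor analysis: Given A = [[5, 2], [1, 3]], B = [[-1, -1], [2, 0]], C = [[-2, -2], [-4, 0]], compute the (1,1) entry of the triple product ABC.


(ABC)_{11} = sum_m (AB)_{1m} C_{m1}. First compute row 1 of AB.
(AB)_{11} = 5*-1 + 2*2 = -1
(AB)_{12} = 5*-1 + 2*0 = -5
Now contract with column 1 of C:
(AB)_{11} * C_{11} = -1 * -2 = 2
(AB)_{12} * C_{21} = -5 * -4 = 20
(ABC)_{11} = 2 + 20 = 22

22


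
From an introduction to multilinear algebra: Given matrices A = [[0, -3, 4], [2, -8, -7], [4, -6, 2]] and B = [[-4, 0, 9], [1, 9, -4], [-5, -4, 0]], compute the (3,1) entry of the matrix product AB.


(AB)_{ij} = sum_k A_{ik} B_{kj}.
For i=3, j=1:
A_{31} * B_{11} = 4 * -4 = -16
A_{32} * B_{21} = -6 * 1 = -6
A_{33} * B_{31} = 2 * -5 = -10
Sum = -16 + -6 + -10 = -32

-32


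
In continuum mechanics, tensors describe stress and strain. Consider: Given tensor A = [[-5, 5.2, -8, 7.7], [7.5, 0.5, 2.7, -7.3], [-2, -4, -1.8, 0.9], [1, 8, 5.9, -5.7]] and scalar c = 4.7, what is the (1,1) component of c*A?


Scalar multiplication: (cA)_{ij} = c * A_{ij}.
c = 4.7
A_{11} = -5
(cA)_{11} = 4.7 * -5 = -23.5

-23.5


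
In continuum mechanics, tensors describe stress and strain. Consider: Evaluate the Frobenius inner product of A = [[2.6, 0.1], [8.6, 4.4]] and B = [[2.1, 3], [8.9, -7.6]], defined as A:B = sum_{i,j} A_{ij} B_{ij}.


A:B = sum over all i,j of A_{ij} * B_{ij}.
Row 1: 2.6*2.1=5.46, 0.1*3=0.3 => row sum = 5.76
Row 2: 8.6*8.9=76.54, 4.4*-7.6=-33.44 => row sum = 43.1
Total = 5.76 + 43.1 = 48.86

48.86


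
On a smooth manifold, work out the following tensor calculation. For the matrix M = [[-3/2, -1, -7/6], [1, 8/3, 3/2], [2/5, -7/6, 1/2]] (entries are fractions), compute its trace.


The trace is the sum of diagonal entries.
Diagonal: M[1,1] = -3/2, M[2,2] = 8/3, M[3,3] = 1/2
Tr(M) = -3/2 + 8/3 + 1/2
Computing step by step:
After adding M[1,1]: -3/2
After adding M[2,2]: 7/6
After adding M[3,3]: 5/3
Tr(M) = 5/3

5/3


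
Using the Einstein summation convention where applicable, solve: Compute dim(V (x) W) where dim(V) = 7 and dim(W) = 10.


The dimension of a tensor product is the product of dimensions.
dim(V) = 7, dim(W) = 10
dim(V (x) W) = 7 * 10 = 70

70


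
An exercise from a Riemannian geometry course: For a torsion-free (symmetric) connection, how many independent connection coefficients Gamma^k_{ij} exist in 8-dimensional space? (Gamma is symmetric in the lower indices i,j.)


Christoffel symbols Gamma^k_{ij} are symmetric in i,j, so there are d * d(d+1)/2 independent symbols.
d = 8
d(d+1)/2 = 8 * 9 / 2 = 36
Total = 8 * 36 = 288

288


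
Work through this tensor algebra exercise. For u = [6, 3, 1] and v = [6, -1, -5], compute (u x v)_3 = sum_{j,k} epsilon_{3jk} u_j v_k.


(u x v)_3 = sum_{j,k} epsilon_{3jk} u_j v_k. Only permutations of (1,2,3) contribute; the two non-zero terms are:
eps_{312} u_1 v_2 = 1 * 6 * -1 = -6
eps_{321} u_2 v_1 = -1 * 3 * 6 = -18
(u x v)_3 = -24

-24


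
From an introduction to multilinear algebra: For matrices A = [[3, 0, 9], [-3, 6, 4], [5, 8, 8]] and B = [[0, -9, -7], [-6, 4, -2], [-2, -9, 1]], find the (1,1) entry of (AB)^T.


(AB)^T_{ij} = (AB)_{ji} = sum_k A_{jk} B_{ki}.
For i=1, j=1 we need (AB)_{11}:
A_{11} * B_{11} = 3 * 0 = 0
A_{12} * B_{21} = 0 * -6 = 0
A_{13} * B_{31} = 9 * -2 = -18
Sum = 0 + 0 + -18 = -18

-18


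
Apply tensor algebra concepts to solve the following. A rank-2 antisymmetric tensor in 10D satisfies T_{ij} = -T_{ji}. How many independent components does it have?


An antisymmetric rank-2 tensor satisfies A_{ij} = -A_{ji}, so diagonal entries are zero.
The independent components are the upper-triangular entries: C(n, 2) = n(n-1)/2.
n = 10
C(10, 2) = 10 * 9 / 2 = 90 / 2 = 45

45


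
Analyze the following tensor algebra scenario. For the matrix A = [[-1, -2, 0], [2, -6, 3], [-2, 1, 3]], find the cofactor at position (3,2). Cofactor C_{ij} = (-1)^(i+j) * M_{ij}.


To find cofactor C_{32}, delete row 3 and column 2.
The resulting 2x2 submatrix is: [[-1, 0], [2, 3]]
Minor M_{32} = -1*3 - 0*2
  = -3 - 0 = -3
Sign = (-1)^(3+2) = (-1)^5 = -1
Cofactor C_{32} = -1 * -3 = 3

3


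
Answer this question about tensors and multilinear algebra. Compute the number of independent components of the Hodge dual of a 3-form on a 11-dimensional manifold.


The Hodge dual of a p-form on an n-dimensional manifold is an (n-p)-form.
n = 11, p = 3, so dual degree = 11 - 3 = 8
The number of components is C(n, n-p) = C(11, 8) = 165

165


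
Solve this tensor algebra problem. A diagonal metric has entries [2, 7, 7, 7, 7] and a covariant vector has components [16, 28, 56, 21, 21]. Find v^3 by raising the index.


To raise an index with a diagonal metric: v^i = v_i / g_{ii}.
For index 3: v_3 = 56, g_{33} = 7
v^3 = 56 / 7 = 8

8


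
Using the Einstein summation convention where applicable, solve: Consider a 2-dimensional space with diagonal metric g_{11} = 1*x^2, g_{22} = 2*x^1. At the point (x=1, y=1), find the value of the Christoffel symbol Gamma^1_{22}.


For a diagonal metric, Gamma^k_{ij} = (1/2) g^{kk} (dg_{ik}/dx_j + dg_{jk}/dx_i - dg_{ij}/dx_k).
The metric is diagonal, so g_{ab} = 0 for a != b.
At the given point: g_{11} = 1, g_{22} = 2
g^{11} = 1/1
dg_{21}/dx_2 = 0 (off-diagonal)
dg_{21}/dx_2 = 0 (off-diagonal)
dg_{22}/dx_1 = dg_{22}/dx_1 = 2
Numerator = 0 + 0 - 2 = -2
Gamma^1_{22} = -2 / (2 * 1) = -1

-1


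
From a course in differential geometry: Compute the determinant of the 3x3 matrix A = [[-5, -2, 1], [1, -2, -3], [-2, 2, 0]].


Expanding along the first row, det(A) = a11*M_11 - a12*M_12 + a13*M_13, where M_1j is the (1,j) minor.
Minor M_11 = -2*0 - -3*2 = 6
Minor M_12 = 1*0 - -3*-2 = -6
Minor M_13 = 1*2 - -2*-2 = -2
det = -5*(6) - -2*(-6) + 1*(-2)
    = -30 - 12 + -2
    = -44

-44


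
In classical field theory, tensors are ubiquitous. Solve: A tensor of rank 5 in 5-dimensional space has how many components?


The number of components of a rank-r tensor in d dimensions is d^r.
Here d = 5 and r = 5.
5^5 = 3125

3125


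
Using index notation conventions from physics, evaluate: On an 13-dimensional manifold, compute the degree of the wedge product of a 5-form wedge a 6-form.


The degree of a wedge product is the sum of the degrees of the individual forms.
Degrees: 5, 6
Total degree = 5 + 6 = 11

11


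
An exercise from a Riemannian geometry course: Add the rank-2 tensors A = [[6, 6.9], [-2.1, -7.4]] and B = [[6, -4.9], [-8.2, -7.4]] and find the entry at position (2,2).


Tensor addition is component-wise: (A + B)_{ij} = A_{ij} + B_{ij}.
A_{22} = -7.4
B_{22} = -7.4
(A + B)_{22} = -7.4 + -7.4 = -14.8

-14.8


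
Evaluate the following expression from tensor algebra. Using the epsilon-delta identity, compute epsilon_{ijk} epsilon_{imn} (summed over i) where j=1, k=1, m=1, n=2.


Using the identity: epsilon_{ijk} epsilon_{imn} = delta_{jm} delta_{kn} - delta_{jn} delta_{km}.
delta_{11} = 1
delta_{12} = 0
delta_{12} = 0
delta_{11} = 1
Result = 1 * 0 - 0 * 1 = 0 - 0 = 0

0


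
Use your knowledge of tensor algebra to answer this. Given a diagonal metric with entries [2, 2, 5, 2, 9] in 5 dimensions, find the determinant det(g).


For a diagonal metric, the determinant is the product of diagonal entries.
Diagonal entries: 2, 2, 5, 2, 9
det(g) = 2 * 2 * 5 * 2 * 9 = 360

360


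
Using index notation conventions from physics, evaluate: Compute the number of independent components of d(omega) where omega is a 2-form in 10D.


The exterior derivative of a p-form is a (p+1)-form.
Its number of independent components is C(n, p+1).
n = 10, p+1 = 3
C(10, 3) = 120

120


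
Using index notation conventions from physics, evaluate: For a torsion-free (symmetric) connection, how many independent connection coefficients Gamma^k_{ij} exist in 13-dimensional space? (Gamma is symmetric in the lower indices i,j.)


Christoffel symbols Gamma^k_{ij} are symmetric in i,j, so there are d * d(d+1)/2 independent symbols.
d = 13
d(d+1)/2 = 13 * 14 / 2 = 91
Total = 13 * 91 = 1183

1183


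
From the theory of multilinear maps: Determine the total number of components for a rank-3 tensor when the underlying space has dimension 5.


The number of components of a rank-r tensor in d dimensions is d^r.
Here d = 5 and r = 3.
5^3 = 125

125


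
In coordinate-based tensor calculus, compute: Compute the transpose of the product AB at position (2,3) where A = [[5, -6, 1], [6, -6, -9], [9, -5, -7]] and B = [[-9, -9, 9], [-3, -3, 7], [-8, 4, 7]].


(AB)^T_{ij} = (AB)_{ji} = sum_k A_{jk} B_{ki}.
For i=2, j=3 we need (AB)_{32}:
A_{31} * B_{12} = 9 * -9 = -81
A_{32} * B_{22} = -5 * -3 = 15
A_{33} * B_{32} = -7 * 4 = -28
Sum = -81 + 15 + -28 = -94

-94


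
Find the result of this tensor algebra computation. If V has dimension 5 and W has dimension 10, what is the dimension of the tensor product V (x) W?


The dimension of a tensor product is the product of dimensions.
dim(V) = 5, dim(W) = 10
dim(V (x) W) = 5 * 10 = 50

50


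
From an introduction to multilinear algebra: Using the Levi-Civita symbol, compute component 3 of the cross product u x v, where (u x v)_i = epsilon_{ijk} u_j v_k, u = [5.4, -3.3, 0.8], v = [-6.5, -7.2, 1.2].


(u x v)_3 = sum_{j,k} epsilon_{3jk} u_j v_k. Only permutations of (1,2,3) contribute; the two non-zero terms are:
eps_{312} u_1 v_2 = 1 * 5.4 * -7.2 = -38.88
eps_{321} u_2 v_1 = -1 * -3.3 * -6.5 = -21.45
(u x v)_3 = -60.33

-60.33


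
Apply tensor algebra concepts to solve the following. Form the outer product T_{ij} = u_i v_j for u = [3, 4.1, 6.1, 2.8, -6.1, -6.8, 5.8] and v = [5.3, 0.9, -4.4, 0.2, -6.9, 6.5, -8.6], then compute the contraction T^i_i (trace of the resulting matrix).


The outer product gives T_{ij} = u_i v_j.
The trace (contraction) is Tr(T) = sum_i T_{ii} = sum_i u_i v_i.
Diagonal entries:
T_{11} = u_1 * v_1 = 3 * 5.3 = 15.9
T_{22} = u_2 * v_2 = 4.1 * 0.9 = 3.69
T_{33} = u_3 * v_3 = 6.1 * -4.4 = -26.84
T_{44} = u_4 * v_4 = 2.8 * 0.2 = 0.56
T_{55} = u_5 * v_5 = -6.1 * -6.9 = 42.09
T_{66} = u_6 * v_6 = -6.8 * 6.5 = -44.2
T_{77} = u_7 * v_7 = 5.8 * -8.6 = -49.88
Tr(T) = 15.9 + 3.69 + -26.84 + 0.56 + 42.09 + -44.2 + -49.88 = -58.68

-58.68


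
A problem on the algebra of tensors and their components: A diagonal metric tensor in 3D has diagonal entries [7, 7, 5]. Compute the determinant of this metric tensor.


For a diagonal metric, the determinant is the product of diagonal entries.
Diagonal entries: 7, 7, 5
det(g) = 7 * 7 * 5 = 245

245


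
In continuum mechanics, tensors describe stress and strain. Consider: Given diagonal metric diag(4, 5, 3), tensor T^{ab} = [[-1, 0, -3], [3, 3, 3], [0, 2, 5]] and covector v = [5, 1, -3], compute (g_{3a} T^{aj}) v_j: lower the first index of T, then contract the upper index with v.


Step 1: lower the first index. For a diagonal metric, g_{ia} T^{aj} = g_{ii} T^{ij} (no sum on i).
g_{33} = 3
S_3{}^1 = 3 * T^{31} = 3 * 0 = 0
S_3{}^2 = 3 * T^{32} = 3 * 2 = 6
S_3{}^3 = 3 * T^{33} = 3 * 5 = 15
Step 2: contract S_3{}^j with v_j.
S_3{}^1 * v_1 = 0 * 5 = 0
S_3{}^2 * v_2 = 6 * 1 = 6
S_3{}^3 * v_3 = 15 * -3 = -45
Result = 0 + 6 + -45 = -39

-39


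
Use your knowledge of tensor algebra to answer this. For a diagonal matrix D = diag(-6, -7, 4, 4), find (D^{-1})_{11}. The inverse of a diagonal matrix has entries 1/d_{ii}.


For a diagonal matrix, the inverse has entries (D^{-1})_{ii} = 1/d_{ii}.
The diagonal entries are: d_{11} = -6, d_{22} = -7, d_{33} = 4, d_{44} = 4
We need (D^{-1})_{11} = 1/d_{11} = 1/-6 = -1/6

-1/6


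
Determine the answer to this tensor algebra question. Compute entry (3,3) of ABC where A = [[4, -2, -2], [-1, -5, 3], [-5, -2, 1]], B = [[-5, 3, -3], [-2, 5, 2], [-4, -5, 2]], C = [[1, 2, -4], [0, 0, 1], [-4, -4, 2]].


(ABC)_{33} = sum_m (AB)_{3m} C_{m3}. First compute row 3 of AB.
(AB)_{31} = -5*-5 + -2*-2 + 1*-4 = 25
(AB)_{32} = -5*3 + -2*5 + 1*-5 = -30
(AB)_{33} = -5*-3 + -2*2 + 1*2 = 13
Now contract with column 3 of C:
(AB)_{31} * C_{13} = 25 * -4 = -100
(AB)_{32} * C_{23} = -30 * 1 = -30
(AB)_{33} * C_{33} = 13 * 2 = 26
(ABC)_{33} = -100 + -30 + 26 = -104

-104


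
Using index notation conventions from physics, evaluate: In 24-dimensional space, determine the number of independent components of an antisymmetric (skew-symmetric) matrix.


An antisymmetric rank-2 tensor satisfies A_{ij} = -A_{ji}, so diagonal entries are zero.
The independent components are the upper-triangular entries: C(n, 2) = n(n-1)/2.
n = 24
C(24, 2) = 24 * 23 / 2 = 552 / 2 = 276

276


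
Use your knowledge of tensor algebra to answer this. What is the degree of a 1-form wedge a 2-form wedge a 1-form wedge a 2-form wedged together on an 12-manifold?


The degree of a wedge product is the sum of the degrees of the individual forms.
Degrees: 1, 2, 1, 2
Total degree = 1 + 2 + 1 + 2 = 6

6


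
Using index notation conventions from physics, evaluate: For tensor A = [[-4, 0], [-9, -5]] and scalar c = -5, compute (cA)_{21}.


Scalar multiplication: (cA)_{ij} = c * A_{ij}.
c = -5
A_{21} = -9
(cA)_{21} = -5 * -9 = 45

45


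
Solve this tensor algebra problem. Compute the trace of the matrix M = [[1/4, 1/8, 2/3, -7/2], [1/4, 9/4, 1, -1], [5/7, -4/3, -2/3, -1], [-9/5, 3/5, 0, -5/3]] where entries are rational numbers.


The trace is the sum of diagonal entries.
Diagonal: M[1,1] = 1/4, M[2,2] = 9/4, M[3,3] = -2/3, M[4,4] = -5/3
Tr(M) = 1/4 + 9/4 + -2/3 + -5/3
Computing step by step:
After adding M[1,1]: 1/4
After adding M[2,2]: 5/2
After adding M[3,3]: 11/6
After adding M[4,4]: 1/6
Tr(M) = 1/6

1/6


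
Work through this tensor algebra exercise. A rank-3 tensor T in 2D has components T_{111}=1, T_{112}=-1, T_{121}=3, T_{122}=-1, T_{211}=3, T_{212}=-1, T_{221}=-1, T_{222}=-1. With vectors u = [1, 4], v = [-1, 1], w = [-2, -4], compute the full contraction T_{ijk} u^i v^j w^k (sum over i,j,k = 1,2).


S = sum over i,j,k of T_{ijk} u_i v_j w_k. Expanding all 8 terms:
T_{111}*u_1*v_1*w_1 = 1*1*-1*-2 = 2  (running total: 2)
T_{112}*u_1*v_1*w_2 = -1*1*-1*-4 = -4  (running total: -2)
T_{121}*u_1*v_2*w_1 = 3*1*1*-2 = -6  (running total: -8)
T_{122}*u_1*v_2*w_2 = -1*1*1*-4 = 4  (running total: -4)
T_{211}*u_2*v_1*w_1 = 3*4*-1*-2 = 24  (running total: 20)
T_{212}*u_2*v_1*w_2 = -1*4*-1*-4 = -16  (running total: 4)
T_{221}*u_2*v_2*w_1 = -1*4*1*-2 = 8  (running total: 12)
T_{222}*u_2*v_2*w_2 = -1*4*1*-4 = 16  (running total: 28)
S = 28

28


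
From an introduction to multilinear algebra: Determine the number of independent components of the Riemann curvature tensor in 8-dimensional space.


The Riemann tensor in d dimensions has d^2(d^2 - 1)/12 independent components.
d = 8, so d^2 = 64
d^2 - 1 = 63
d^2(d^2 - 1) = 64 * 63 = 4032
Divide by 12: 4032 / 12 = 336

336


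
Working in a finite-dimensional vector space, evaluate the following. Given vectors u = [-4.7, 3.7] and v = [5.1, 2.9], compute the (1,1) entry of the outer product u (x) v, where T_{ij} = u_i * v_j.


The outer product entry T_{ij} = u_i * v_j.
We need i=1, j=1.
u_1 = -4.7, v_1 = 5.1
T_{1,1} = -4.7 * 5.1 = -23.97

-23.97


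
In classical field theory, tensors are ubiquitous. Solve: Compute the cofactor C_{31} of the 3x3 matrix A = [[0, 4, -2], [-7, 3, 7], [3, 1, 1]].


To find cofactor C_{31}, delete row 3 and column 1.
The resulting 2x2 submatrix is: [[4, -2], [3, 7]]
Minor M_{31} = 4*7 - -2*3
  = 28 - -6 = 34
Sign = (-1)^(3+1) = (-1)^4 = 1
Cofactor C_{31} = 1 * 34 = 34

34


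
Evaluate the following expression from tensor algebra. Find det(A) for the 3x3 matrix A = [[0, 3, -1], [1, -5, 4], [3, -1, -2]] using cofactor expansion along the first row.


Expanding along the first row, det(A) = a11*M_11 - a12*M_12 + a13*M_13, where M_1j is the (1,j) minor.
Minor M_11 = -5*-2 - 4*-1 = 14
Minor M_12 = 1*-2 - 4*3 = -14
Minor M_13 = 1*-1 - -5*3 = 14
det = 0*(14) - 3*(-14) + -1*(14)
    = 0 - -42 + -14
    = 28

28


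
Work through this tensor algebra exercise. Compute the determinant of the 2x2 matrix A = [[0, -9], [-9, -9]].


For a 2x2 matrix [[a, b], [c, d]], det = a*d - b*c.
a = 0, b = -9, c = -9, d = -9
a*d = 0 * -9 = 0
b*c = -9 * -9 = 81
det = 0 - 81 = -81

-81


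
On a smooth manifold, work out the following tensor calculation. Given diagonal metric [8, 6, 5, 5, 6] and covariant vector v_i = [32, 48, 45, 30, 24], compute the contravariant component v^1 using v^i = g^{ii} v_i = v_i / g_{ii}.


To raise an index with a diagonal metric: v^i = v_i / g_{ii}.
For index 1: v_1 = 32, g_{11} = 8
v^1 = 32 / 8 = 4

4


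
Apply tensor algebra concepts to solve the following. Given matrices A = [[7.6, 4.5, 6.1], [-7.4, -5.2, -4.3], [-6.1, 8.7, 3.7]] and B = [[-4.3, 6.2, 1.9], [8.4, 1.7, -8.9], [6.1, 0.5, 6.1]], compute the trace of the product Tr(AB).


Tr(AB) = sum_i (AB)_{ii} where (AB)_{ii} = sum_k A_{ik} B_{ki}.
(AB)_{11} = 7.6*-4.3 + 4.5*8.4 + 6.1*6.1 = 42.33
(AB)_{22} = -7.4*6.2 + -5.2*1.7 + -4.3*0.5 = -56.87
(AB)_{33} = -6.1*1.9 + 8.7*-8.9 + 3.7*6.1 = -66.45
Tr(AB) = 42.33 + -56.87 + -66.45 = -80.99

-80.99


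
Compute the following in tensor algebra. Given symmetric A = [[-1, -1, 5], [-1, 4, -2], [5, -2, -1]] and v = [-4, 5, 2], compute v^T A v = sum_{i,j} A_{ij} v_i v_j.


First compute Av:
(Av)_1 = -1*-4 + -1*5 + 5*2 = 9
(Av)_2 = -1*-4 + 4*5 + -2*2 = 20
(Av)_3 = 5*-4 + -2*5 + -1*2 = -32
Av = [9, 20, -32]
Then v^T (Av) = -4*9 + 5*20 + 2*-32
= -36 + 100 + -64 = 0

0


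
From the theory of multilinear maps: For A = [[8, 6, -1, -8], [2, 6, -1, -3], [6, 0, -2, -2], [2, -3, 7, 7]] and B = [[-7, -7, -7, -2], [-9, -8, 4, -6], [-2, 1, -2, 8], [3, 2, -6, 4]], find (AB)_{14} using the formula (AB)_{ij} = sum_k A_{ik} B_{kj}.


(AB)_{ij} = sum_k A_{ik} B_{kj}.
For i=1, j=4:
A_{11} * B_{14} = 8 * -2 = -16
A_{12} * B_{24} = 6 * -6 = -36
A_{13} * B_{34} = -1 * 8 = -8
A_{14} * B_{44} = -8 * 4 = -32
Sum = -16 + -36 + -8 + -32 = -92

-92


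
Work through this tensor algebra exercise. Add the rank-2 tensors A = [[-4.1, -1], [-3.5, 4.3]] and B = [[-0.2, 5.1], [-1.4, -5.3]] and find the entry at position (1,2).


Tensor addition is component-wise: (A + B)_{ij} = A_{ij} + B_{ij}.
A_{12} = -1
B_{12} = 5.1
(A + B)_{12} = -1 + 5.1 = 4.1

4.1


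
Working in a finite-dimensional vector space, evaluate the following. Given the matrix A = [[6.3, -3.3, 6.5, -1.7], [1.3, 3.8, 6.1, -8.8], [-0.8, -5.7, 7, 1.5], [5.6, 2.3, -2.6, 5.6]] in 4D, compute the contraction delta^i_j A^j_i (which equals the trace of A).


The contraction (trace) of a rank-2 tensor is the sum of its diagonal elements.
Diagonal entries: A[1,1] = 6.3, A[2,2] = 3.8, A[3,3] = 7, A[4,4] = 5.6
Tr(A) = 6.3 + 3.8 + 7 + 5.6 = 22.7

22.7


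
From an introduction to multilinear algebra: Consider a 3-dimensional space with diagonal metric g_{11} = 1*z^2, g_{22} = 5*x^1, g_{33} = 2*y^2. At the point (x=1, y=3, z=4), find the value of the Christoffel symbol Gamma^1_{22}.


For a diagonal metric, Gamma^k_{ij} = (1/2) g^{kk} (dg_{ik}/dx_j + dg_{jk}/dx_i - dg_{ij}/dx_k).
The metric is diagonal, so g_{ab} = 0 for a != b.
At the given point: g_{11} = 16, g_{22} = 5, g_{33} = 18
g^{11} = 1/16
dg_{21}/dx_2 = 0 (off-diagonal)
dg_{21}/dx_2 = 0 (off-diagonal)
dg_{22}/dx_1 = dg_{22}/dx_1 = 5
Numerator = 0 + 0 - 5 = -5
Gamma^1_{22} = -5 / (2 * 16) = -5/32

-5/32


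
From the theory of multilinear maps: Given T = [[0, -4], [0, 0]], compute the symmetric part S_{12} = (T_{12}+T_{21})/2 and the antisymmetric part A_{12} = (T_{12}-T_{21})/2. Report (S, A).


T_{12} = -4
T_{21} = 0
S_{12} = (-4 + 0)/2 = -4/2 = -2
A_{12} = (-4 - 0)/2 = -4/2 = -2
Check: S + A = -2 + -2 = -4 = T_{12}.

(-2, -2)


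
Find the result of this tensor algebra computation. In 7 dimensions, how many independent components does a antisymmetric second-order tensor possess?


A antisymmetric rank-2 tensor in d dimensions has d(d-1)/2 independent components.
d = 7
d(d-1)/2 = 7 * 6 / 2 = 42 / 2 = 21

21


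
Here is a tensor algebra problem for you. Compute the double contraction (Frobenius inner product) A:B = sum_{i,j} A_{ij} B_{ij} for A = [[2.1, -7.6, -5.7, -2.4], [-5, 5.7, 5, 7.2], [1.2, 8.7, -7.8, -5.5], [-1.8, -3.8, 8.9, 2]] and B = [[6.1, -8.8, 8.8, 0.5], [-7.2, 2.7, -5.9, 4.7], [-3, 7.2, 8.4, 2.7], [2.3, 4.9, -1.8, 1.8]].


A:B = sum over all i,j of A_{ij} * B_{ij}.
Row 1: 2.1*6.1=12.81, -7.6*-8.8=66.88, -5.7*8.8=-50.16, -2.4*0.5=-1.2 => row sum = 28.33
Row 2: -5*-7.2=36, 5.7*2.7=15.39, 5*-5.9=-29.5, 7.2*4.7=33.84 => row sum = 55.73
Row 3: 1.2*-3=-3.6, 8.7*7.2=62.64, -7.8*8.4=-65.52, -5.5*2.7=-14.85 => row sum = -21.33
Row 4: -1.8*2.3=-4.14, -3.8*4.9=-18.62, 8.9*-1.8=-16.02, 2*1.8=3.6 => row sum = -35.18
Total = 28.33 + 55.73 + -21.33 + -35.18 = 27.55

27.55


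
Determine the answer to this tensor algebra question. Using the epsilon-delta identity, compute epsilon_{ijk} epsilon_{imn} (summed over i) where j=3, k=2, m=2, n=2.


Using the identity: epsilon_{ijk} epsilon_{imn} = delta_{jm} delta_{kn} - delta_{jn} delta_{km}.
delta_{32} = 0
delta_{22} = 1
delta_{32} = 0
delta_{22} = 1
Result = 0 * 1 - 0 * 1 = 0 - 0 = 0

0


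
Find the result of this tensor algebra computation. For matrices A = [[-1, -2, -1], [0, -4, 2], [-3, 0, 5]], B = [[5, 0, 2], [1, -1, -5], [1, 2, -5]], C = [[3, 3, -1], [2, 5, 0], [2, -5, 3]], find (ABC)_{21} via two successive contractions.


(ABC)_{21} = sum_m (AB)_{2m} C_{m1}. First compute row 2 of AB.
(AB)_{21} = 0*5 + -4*1 + 2*1 = -2
(AB)_{22} = 0*0 + -4*-1 + 2*2 = 8
(AB)_{23} = 0*2 + -4*-5 + 2*-5 = 10
Now contract with column 1 of C:
(AB)_{21} * C_{11} = -2 * 3 = -6
(AB)_{22} * C_{21} = 8 * 2 = 16
(AB)_{23} * C_{31} = 10 * 2 = 20
(ABC)_{21} = -6 + 16 + 20 = 30

30


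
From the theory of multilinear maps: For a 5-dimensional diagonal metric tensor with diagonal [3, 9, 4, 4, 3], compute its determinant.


For a diagonal metric, the determinant is the product of diagonal entries.
Diagonal entries: 3, 9, 4, 4, 3
det(g) = 3 * 9 * 4 * 4 * 3 = 1296

1296
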